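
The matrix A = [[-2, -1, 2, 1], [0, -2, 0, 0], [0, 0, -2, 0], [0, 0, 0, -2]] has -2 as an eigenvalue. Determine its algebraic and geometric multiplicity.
The characteristic polynomial is (x + 2)^4, so the factor x + 2 appears with exponent 4: the algebraic multiplicity is 4.

rank(A + 2I) = 1, so the eigenspace has dimension 4 - 1 = 3: the geometric multiplicity is 3.

Since 3 < 4, A is not diagonalizable.

algebraic multiplicity 4, geometric multiplicity 3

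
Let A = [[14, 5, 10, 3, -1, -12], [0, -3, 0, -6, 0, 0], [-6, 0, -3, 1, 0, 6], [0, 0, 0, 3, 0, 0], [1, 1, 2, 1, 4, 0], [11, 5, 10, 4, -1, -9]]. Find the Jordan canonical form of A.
The characteristic polynomial is det(xI - A) = (x - 3)^4(x + 3)^2, so the eigenvalues are -3 (algebraic multiplicity 2), 3 (algebraic multiplicity 4).

For λ = -3: rank(A + 3I) = 4. The eigenspace has dimension 6 - 4 = 2, so there are 2 Jordan blocks; the rank sequence gives block sizes [1, 1].

For λ = 3: rank(A - 3I) = 4, rank((A - 3I)^2) = 2. The eigenspace has dimension 6 - 4 = 2, so there are 2 Jordan blocks; the rank sequence gives block sizes [2, 2].

Assembling the blocks gives the Jordan form J above.

J = [[-3, 0, 0, 0, 0, 0], [0, -3, 0, 0, 0, 0], [0, 0, 3, 1, 0, 0], [0, 0, 0, 3, 0, 0], [0, 0, 0, 0, 3, 1], [0, 0, 0, 0, 0, 3]]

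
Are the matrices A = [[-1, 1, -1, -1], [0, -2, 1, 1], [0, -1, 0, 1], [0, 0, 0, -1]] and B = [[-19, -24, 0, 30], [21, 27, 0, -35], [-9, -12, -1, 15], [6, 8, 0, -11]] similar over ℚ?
Two matrices over a field are similar if and only if they have the same invariant factors.

Both A and B have characteristic polynomial (x + 1)^4 and minimal polynomial (x + 1)^2. Computing further, both have invariant factors x + 1, x + 1, (x + 1)^2. Hence A and B are similar.

Yes.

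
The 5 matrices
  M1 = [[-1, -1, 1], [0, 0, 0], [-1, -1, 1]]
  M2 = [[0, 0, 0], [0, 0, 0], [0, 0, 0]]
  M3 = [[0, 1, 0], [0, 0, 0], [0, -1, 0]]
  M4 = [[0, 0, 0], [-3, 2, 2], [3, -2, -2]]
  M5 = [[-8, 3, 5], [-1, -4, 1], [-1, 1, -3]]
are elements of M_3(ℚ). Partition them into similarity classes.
3 classes: {M1, M3, M4}, {M2}, {M5}

Characteristic polynomials: χ_{M1} = x^3, χ_{M2} = x^3, χ_{M3} = x^3, χ_{M4} = x^3, χ_{M5} = (x + 5)^3.

{M1, M3, M4}: invariant factors x, x^2.

{M2}: invariant factors x, x, x.

{M5}: invariant factors (x + 5)^3.

Matrices are similar if and only if their invariant-factor lists agree; the partition into similarity classes is {M1, M3, M4}, {M2}, {M5}.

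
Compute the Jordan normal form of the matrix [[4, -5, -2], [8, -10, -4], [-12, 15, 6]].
J = [[0, 1, 0], [0, 0, 0], [0, 0, 0]]

The characteristic polynomial is det(xI - A) = x^3, so the eigenvalues are 0 (algebraic multiplicity 3).

For λ = 0: rank(A) = 1, rank(A^2) = 0. The eigenspace has dimension 3 - 1 = 2, so there are 2 Jordan blocks; the rank sequence gives block sizes [2, 1].

Assembling the blocks gives the Jordan form J above.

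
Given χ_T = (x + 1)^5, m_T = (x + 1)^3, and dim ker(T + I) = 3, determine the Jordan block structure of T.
λ = -1: algebraic multiplicity 5 (exponent in χ_T), largest block size 3 (exponent in m_T), 3 blocks (geometric multiplicity). These force block sizes [3, 1, 1].

Jordan blocks: (-1, 3), (-1, 1), (-1, 1)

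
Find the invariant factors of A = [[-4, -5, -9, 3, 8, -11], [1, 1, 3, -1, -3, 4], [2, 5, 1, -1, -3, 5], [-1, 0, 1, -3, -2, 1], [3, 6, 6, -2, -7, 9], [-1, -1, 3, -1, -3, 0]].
The Jordan structure of A has elementary divisors (x + 2)^3, (x + 2)^3. Arranging the block sizes at each eigenvalue in decreasing order and taking row products gives the invariant factors.

Invariant factors (smallest first, each dividing the next): (x + 2)^3, (x + 2)^3.

Check: the last factor (x + 2)^3 is the minimal polynomial, and the product (x + 2)^6 is the characteristic polynomial.

(x + 2)^3, (x + 2)^3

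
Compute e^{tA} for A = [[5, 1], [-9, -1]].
e^{tA} = [[(3*t + 1)*e^{2*t}, t*e^{2*t}], [-9*t*e^{2*t}, (1 - 3*t)*e^{2*t}]]

A has Jordan form J = [[2, 1], [0, 2]] with A = PJP^{-1}, so e^{tA} = P e^{tJ} P^{-1}.

For a Jordan block J_k(λ), e^{tJ_k(λ)} = e^{λt} · (I + tN + t^2 N^2/2! + ... + t^{k-1} N^{k-1}/(k-1)!) where N is the nilpotent superdiagonal part.

Assembling the blocks and conjugating back gives the entries of e^{tA} as shown above.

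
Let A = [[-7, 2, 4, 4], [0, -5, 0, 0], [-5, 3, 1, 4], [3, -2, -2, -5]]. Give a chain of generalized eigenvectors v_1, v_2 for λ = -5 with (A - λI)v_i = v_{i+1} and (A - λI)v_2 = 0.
v_1 = [[0, 1, 0, 0]]^T, v_2 = [[2, 0, 3, -2]]^T

We seek v_1 ∈ ker((A + 5I)^2) \ ker(A + 5I), then set v_{i+1} = (A + 5I) v_i.

One such chain is v_1 = [[0, 1, 0, 0]]^T, v_2 = [[2, 0, 3, -2]]^T. Check: (A + 5I) v_2 = [[0, 0, 0, 0]]^T = 0.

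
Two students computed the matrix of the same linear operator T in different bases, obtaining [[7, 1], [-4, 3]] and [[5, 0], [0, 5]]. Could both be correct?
Both have characteristic polynomial (x - 5)^2, but the minimal polynomial of A is (x - 5)^2 while the minimal polynomial of B is x - 5. The minimal polynomial is a similarity invariant, so A and B are not similar.

No.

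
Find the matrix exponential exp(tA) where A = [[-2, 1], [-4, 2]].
A has Jordan form J = [[0, 1], [0, 0]] with A = PJP^{-1}, so e^{tA} = P e^{tJ} P^{-1}.

For a Jordan block J_k(λ), e^{tJ_k(λ)} = e^{λt} · (I + tN + t^2 N^2/2! + ... + t^{k-1} N^{k-1}/(k-1)!) where N is the nilpotent superdiagonal part.

Assembling the blocks and conjugating back gives the entries of e^{tA} as shown above.

e^{tA} = [[1 - 2*t, t], [-4*t, 2*t + 1]]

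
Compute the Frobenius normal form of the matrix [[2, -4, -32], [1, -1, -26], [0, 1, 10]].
The invariant factors of A (the non-unit diagonal entries of the Smith normal form of xI - A over ℚ[x]) are (x - 5)(x - 4)(x - 2), each dividing the next. The characteristic polynomial is their product, (x - 5)(x - 4)(x - 2).

The rational canonical form is the block-diagonal matrix of companion matrices C(f_i):
R = [[0, 0, 40], [1, 0, -38], [0, 1, 11]].

R = [[0, 0, 40], [1, 0, -38], [0, 1, 11]]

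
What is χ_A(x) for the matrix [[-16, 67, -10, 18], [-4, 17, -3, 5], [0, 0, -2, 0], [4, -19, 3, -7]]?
χ_A(x) = (x + 2)^4

xI - A = [[x + 16, -67, 10, -18], [4, x - 17, 3, -5], [0, 0, x + 2, 0], [-4, 19, -3, x + 7]].

Expanding det(xI - A) along the first row:
det(xI - A) = + (x + 16)·det([[x - 17, 3, -5], [0, x + 2, 0], [19, -3, x + 7]]) - (-67)·det([[4, 3, -5], [0, x + 2, 0], [-4, -3, x + 7]]) + (10)·det([[4, x - 17, -5], [0, 0, 0], [-4, 19, x + 7]]) - (-18)·det([[4, x - 17, 3], [0, 0, x + 2], [-4, 19, -3]]).

Evaluating gives χ_A(x) = x^4 + 8x^3 + 24x^2 + 32x + 16 = (x + 2)^4.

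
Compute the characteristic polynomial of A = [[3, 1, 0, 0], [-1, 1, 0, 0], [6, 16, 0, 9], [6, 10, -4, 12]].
xI - A = [[x - 3, -1, 0, 0], [1, x - 1, 0, 0], [-6, -16, x, -9], [-6, -10, 4, x - 12]].

Expanding det(xI - A) along the first row:
det(xI - A) = + (x - 3)·det([[x - 1, 0, 0], [-16, x, -9], [-10, 4, x - 12]]) - (-1)·det([[1, 0, 0], [-6, x, -9], [-6, 4, x - 12]]) + (0)·det([[1, x - 1, 0], [-6, -16, -9], [-6, -10, x - 12]]) - (0)·det([[1, x - 1, 0], [-6, -16, x], [-6, -10, 4]]).

Evaluating gives χ_A(x) = x^4 - 16x^3 + 88x^2 - 192x + 144 = (x - 6)^2(x - 2)^2.

χ_A(x) = (x - 6)^2(x - 2)^2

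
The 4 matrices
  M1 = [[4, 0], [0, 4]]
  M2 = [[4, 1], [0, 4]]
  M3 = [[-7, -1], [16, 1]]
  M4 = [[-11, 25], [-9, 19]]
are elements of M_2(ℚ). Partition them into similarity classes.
Characteristic polynomials: χ_{M1} = (x - 4)^2, χ_{M2} = (x - 4)^2, χ_{M3} = (x + 3)^2, χ_{M4} = (x - 4)^2.

{M1}: invariant factors x - 4, x - 4.

{M2, M4}: invariant factors (x - 4)^2.

{M3}: invariant factors (x + 3)^2.

Matrices are similar if and only if their invariant-factor lists agree; the partition into similarity classes is {M1}, {M2, M4}, {M3}.

3 classes: {M1}, {M2, M4}, {M3}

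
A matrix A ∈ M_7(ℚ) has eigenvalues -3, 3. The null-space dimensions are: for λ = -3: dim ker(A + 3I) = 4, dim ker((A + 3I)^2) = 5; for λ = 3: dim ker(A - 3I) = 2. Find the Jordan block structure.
λ = -3: successive nullity increments [4, 1] count blocks of size ≥ k; block sizes are [2, 1, 1, 1].
λ = 3: successive nullity increments [2] count blocks of size ≥ k; block sizes are [1, 1].

Jordan blocks: (-3, 2), (-3, 1), (-3, 1), (-3, 1), (3, 1), (3, 1)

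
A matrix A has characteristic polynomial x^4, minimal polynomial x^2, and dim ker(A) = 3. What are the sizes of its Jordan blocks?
λ = 0: algebraic multiplicity 4 (exponent in χ_A), largest block size 2 (exponent in m_A), 3 blocks (geometric multiplicity). These force block sizes [2, 1, 1].

Jordan blocks: (0, 2), (0, 1), (0, 1)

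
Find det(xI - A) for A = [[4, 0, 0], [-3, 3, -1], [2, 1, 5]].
χ_A(x) = (x - 4)^3

xI - A = [[x - 4, 0, 0], [3, x - 3, 1], [-2, -1, x - 5]].

Expanding det(xI - A) along the first row:
det(xI - A) = + (x - 4)·det([[x - 3, 1], [-1, x - 5]]) - (0)·det([[3, 1], [-2, x - 5]]) + (0)·det([[3, x - 3], [-2, -1]]).

Evaluating gives χ_A(x) = x^3 - 12x^2 + 48x - 64 = (x - 4)^3.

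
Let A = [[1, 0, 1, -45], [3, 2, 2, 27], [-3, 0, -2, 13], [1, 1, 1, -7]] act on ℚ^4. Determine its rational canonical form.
The invariant factors of A (the non-unit diagonal entries of the Smith normal form of xI - A over ℚ[x]) are (x^2 + 3x - 6)^2, each dividing the next. The characteristic polynomial is their product, (x^2 + 3x - 6)^2.

The rational canonical form is the block-diagonal matrix of companion matrices C(f_i):
R = [[0, 0, 0, -36], [1, 0, 0, 36], [0, 1, 0, 3], [0, 0, 1, -6]].

Note the characteristic polynomial does not split into linear factors over ℚ, so A has no Jordan form over ℚ; the rational canonical form exists over any field.

R = [[0, 0, 0, -36], [1, 0, 0, 36], [0, 1, 0, 3], [0, 0, 1, -6]]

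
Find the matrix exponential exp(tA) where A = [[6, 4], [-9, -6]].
A has Jordan form J = [[0, 1], [0, 0]] with A = PJP^{-1}, so e^{tA} = P e^{tJ} P^{-1}.

For a Jordan block J_k(λ), e^{tJ_k(λ)} = e^{λt} · (I + tN + t^2 N^2/2! + ... + t^{k-1} N^{k-1}/(k-1)!) where N is the nilpotent superdiagonal part.

Assembling the blocks and conjugating back gives the entries of e^{tA} as shown above.

e^{tA} = [[6*t + 1, 4*t], [-9*t, 1 - 6*t]]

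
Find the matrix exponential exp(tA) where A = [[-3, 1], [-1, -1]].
A has Jordan form J = [[-2, 1], [0, -2]] with A = PJP^{-1}, so e^{tA} = P e^{tJ} P^{-1}.

For a Jordan block J_k(λ), e^{tJ_k(λ)} = e^{λt} · (I + tN + t^2 N^2/2! + ... + t^{k-1} N^{k-1}/(k-1)!) where N is the nilpotent superdiagonal part.

Assembling the blocks and conjugating back gives the entries of e^{tA} as shown above.

e^{tA} = [[(1 - t)*e^{-2*t}, t*e^{-2*t}], [-t*e^{-2*t}, (t + 1)*e^{-2*t}]]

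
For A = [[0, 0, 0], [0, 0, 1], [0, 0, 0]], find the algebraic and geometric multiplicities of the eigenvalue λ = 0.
The characteristic polynomial is x^3, so the factor x appears with exponent 3: the algebraic multiplicity is 3.

rank(A) = 1, so the eigenspace has dimension 3 - 1 = 2: the geometric multiplicity is 2.

Since 2 < 3, A is not diagonalizable.

algebraic multiplicity 3, geometric multiplicity 2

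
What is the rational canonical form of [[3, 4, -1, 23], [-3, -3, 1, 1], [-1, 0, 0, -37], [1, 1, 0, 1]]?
R = [[0, 0, 0, -60], [1, 0, 0, 2], [0, 1, 0, 22], [0, 0, 1, 1]]

The invariant factors of A (the non-unit diagonal entries of the Smith normal form of xI - A over ℚ[x]) are (x - 5)(x + 2)(x^2 + 2x - 6), each dividing the next. The characteristic polynomial is their product, (x - 5)(x + 2)(x^2 + 2x - 6).

The rational canonical form is the block-diagonal matrix of companion matrices C(f_i):
R = [[0, 0, 0, -60], [1, 0, 0, 2], [0, 1, 0, 22], [0, 0, 1, 1]].

Note the characteristic polynomial does not split into linear factors over ℚ, so A has no Jordan form over ℚ; the rational canonical form exists over any field.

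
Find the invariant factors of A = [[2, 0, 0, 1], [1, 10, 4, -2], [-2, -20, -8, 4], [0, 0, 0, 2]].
x(x - 2)^3

The Jordan structure of A has elementary divisors x, (x - 2)^3. Arranging the block sizes at each eigenvalue in decreasing order and taking row products gives the invariant factors.

Invariant factors (smallest first, each dividing the next): x(x - 2)^3.

Check: the last factor x(x - 2)^3 is the minimal polynomial, and the product x(x - 2)^3 is the characteristic polynomial.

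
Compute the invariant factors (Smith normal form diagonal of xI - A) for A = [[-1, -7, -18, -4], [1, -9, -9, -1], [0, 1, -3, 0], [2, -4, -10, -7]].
x + 5, (x + 5)^3

The Jordan structure of A has elementary divisors (x + 5)^3, (x + 5). Arranging the block sizes at each eigenvalue in decreasing order and taking row products gives the invariant factors.

Invariant factors (smallest first, each dividing the next): x + 5, (x + 5)^3.

Check: the last factor (x + 5)^3 is the minimal polynomial, and the product (x + 5)^4 is the characteristic polynomial.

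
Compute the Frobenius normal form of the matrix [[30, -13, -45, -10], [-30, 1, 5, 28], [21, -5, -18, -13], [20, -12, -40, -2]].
The invariant factors of A (the non-unit diagonal entries of the Smith normal form of xI - A over ℚ[x]) are x - 2, (x - 5)(x - 2)^2, each dividing the next. The characteristic polynomial is their product, (x - 5)(x - 2)^3.

The rational canonical form is the block-diagonal matrix of companion matrices C(f_i):
R = [[2, 0, 0, 0], [0, 0, 0, 20], [0, 1, 0, -24], [0, 0, 1, 9]].

R = [[2, 0, 0, 0], [0, 0, 0, 20], [0, 1, 0, -24], [0, 0, 1, 9]]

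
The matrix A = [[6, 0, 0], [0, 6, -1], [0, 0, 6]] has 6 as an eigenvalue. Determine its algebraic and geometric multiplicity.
The characteristic polynomial is (x - 6)^3, so the factor x - 6 appears with exponent 3: the algebraic multiplicity is 3.

rank(A - 6I) = 1, so the eigenspace has dimension 3 - 1 = 2: the geometric multiplicity is 2.

Since 2 < 3, A is not diagonalizable.

algebraic multiplicity 3, geometric multiplicity 2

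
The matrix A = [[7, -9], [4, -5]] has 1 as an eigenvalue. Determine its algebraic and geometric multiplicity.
The characteristic polynomial is (x - 1)^2, so the factor x - 1 appears with exponent 2: the algebraic multiplicity is 2.

rank(A - I) = 1, so the eigenspace has dimension 2 - 1 = 1: the geometric multiplicity is 1.

Since 1 < 2, A is not diagonalizable.

algebraic multiplicity 2, geometric multiplicity 1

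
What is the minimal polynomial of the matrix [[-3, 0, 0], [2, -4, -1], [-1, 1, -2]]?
The characteristic polynomial factors as (x + 3)^3. The minimal polynomial is ∏(x - λ)^{k_λ} where k_λ is the size of the largest Jordan block at λ.

For λ = -3: rank(A + 3I) = 2, and the largest Jordan block has size 3 (the smallest k with rank((A + 3I)^k) = rank((A + 3I)^(k+1))).

So m_A(x) = (x + 3)^3.

m_A(x) = (x + 3)^3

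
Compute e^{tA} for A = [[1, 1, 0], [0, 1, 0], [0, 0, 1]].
e^{tA} = [[e^{t}, t*e^{t}, 0], [0, e^{t}, 0], [0, 0, e^{t}]]

A has Jordan form J = [[1, 1, 0], [0, 1, 0], [0, 0, 1]] with A = PJP^{-1}, so e^{tA} = P e^{tJ} P^{-1}.

For a Jordan block J_k(λ), e^{tJ_k(λ)} = e^{λt} · (I + tN + t^2 N^2/2! + ... + t^{k-1} N^{k-1}/(k-1)!) where N is the nilpotent superdiagonal part.

Assembling the blocks and conjugating back gives the entries of e^{tA} as shown above.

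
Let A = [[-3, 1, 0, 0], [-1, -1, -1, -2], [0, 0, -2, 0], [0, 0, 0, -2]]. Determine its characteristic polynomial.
xI - A = [[x + 3, -1, 0, 0], [1, x + 1, 1, 2], [0, 0, x + 2, 0], [0, 0, 0, x + 2]].

Expanding det(xI - A) along the first row:
det(xI - A) = + (x + 3)·det([[x + 1, 1, 2], [0, x + 2, 0], [0, 0, x + 2]]) - (-1)·det([[1, 1, 2], [0, x + 2, 0], [0, 0, x + 2]]) + (0)·det([[1, x + 1, 2], [0, 0, 0], [0, 0, x + 2]]) - (0)·det([[1, x + 1, 1], [0, 0, x + 2], [0, 0, 0]]).

Evaluating gives χ_A(x) = x^4 + 8x^3 + 24x^2 + 32x + 16 = (x + 2)^4.

χ_A(x) = (x + 2)^4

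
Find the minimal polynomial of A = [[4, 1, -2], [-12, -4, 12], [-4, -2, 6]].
m_A(x) = (x - 2)^2

The characteristic polynomial factors as (x - 2)^3. The minimal polynomial is ∏(x - λ)^{k_λ} where k_λ is the size of the largest Jordan block at λ.

For λ = 2: rank(A - 2I) = 1, and the largest Jordan block has size 2 (the smallest k with rank((A - 2I)^k) = rank((A - 2I)^(k+1))).

So m_A(x) = (x - 2)^2.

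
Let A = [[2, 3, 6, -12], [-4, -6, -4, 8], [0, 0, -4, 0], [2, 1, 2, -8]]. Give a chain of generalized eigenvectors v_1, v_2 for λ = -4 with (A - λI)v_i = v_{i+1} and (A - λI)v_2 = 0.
We seek v_1 ∈ ker((A + 4I)^2) \ ker(A + 4I), then set v_{i+1} = (A + 4I) v_i.

One such chain is v_1 = [[-15, 7, -2, -7]]^T, v_2 = [[3, -2, 0, 1]]^T. Check: (A + 4I) v_2 = [[0, 0, 0, 0]]^T = 0.

v_1 = [[-15, 7, -2, -7]]^T, v_2 = [[3, -2, 0, 1]]^T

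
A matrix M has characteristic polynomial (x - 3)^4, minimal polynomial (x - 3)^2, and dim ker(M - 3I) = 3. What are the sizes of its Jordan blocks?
Jordan blocks: (3, 2), (3, 1), (3, 1)

λ = 3: algebraic multiplicity 4 (exponent in χ_M), largest block size 2 (exponent in m_M), 3 blocks (geometric multiplicity). These force block sizes [2, 1, 1].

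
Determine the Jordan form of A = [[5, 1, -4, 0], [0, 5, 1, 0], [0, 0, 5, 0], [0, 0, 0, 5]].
The characteristic polynomial is det(xI - A) = (x - 5)^4, so the eigenvalues are 5 (algebraic multiplicity 4).

For λ = 5: rank(A - 5I) = 2, rank((A - 5I)^2) = 1, rank((A - 5I)^3) = 0. The eigenspace has dimension 4 - 2 = 2, so there are 2 Jordan blocks; the rank sequence gives block sizes [3, 1].

Assembling the blocks gives the Jordan form J above.

J = [[5, 1, 0, 0], [0, 5, 1, 0], [0, 0, 5, 0], [0, 0, 0, 5]]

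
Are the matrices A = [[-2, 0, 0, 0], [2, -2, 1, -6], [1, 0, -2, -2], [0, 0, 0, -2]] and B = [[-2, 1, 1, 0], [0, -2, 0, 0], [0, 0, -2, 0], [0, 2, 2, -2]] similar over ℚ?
Both have characteristic polynomial (x + 2)^4, but the minimal polynomial of A is (x + 2)^3 while the minimal polynomial of B is (x + 2)^2. The minimal polynomial is a similarity invariant, so A and B are not similar.

No.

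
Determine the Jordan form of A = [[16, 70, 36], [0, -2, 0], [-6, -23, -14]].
J = [[-2, 1, 0], [0, -2, 0], [0, 0, 4]]

The characteristic polynomial is det(xI - A) = (x - 4)(x + 2)^2, so the eigenvalues are -2 (algebraic multiplicity 2), 4 (algebraic multiplicity 1).

For λ = -2: rank(A + 2I) = 2, rank((A + 2I)^2) = 1. The eigenspace has dimension 3 - 2 = 1, so there is 1 Jordan block; the rank sequence gives block sizes [2].

For λ = 4: algebraic multiplicity 1 gives one 1×1 block.

Assembling the blocks gives the Jordan form J above.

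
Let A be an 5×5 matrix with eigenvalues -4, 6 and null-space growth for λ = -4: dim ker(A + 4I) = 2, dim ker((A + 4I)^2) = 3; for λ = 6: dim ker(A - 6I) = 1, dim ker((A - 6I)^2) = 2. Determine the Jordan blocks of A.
Jordan blocks: (-4, 2), (-4, 1), (6, 2)

λ = -4: successive nullity increments [2, 1] count blocks of size ≥ k; block sizes are [2, 1].
λ = 6: successive nullity increments [1, 1] count blocks of size ≥ k; block sizes are [2].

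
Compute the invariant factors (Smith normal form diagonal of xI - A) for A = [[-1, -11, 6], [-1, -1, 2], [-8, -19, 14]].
The Jordan structure of A has elementary divisors (x - 4)^3. Arranging the block sizes at each eigenvalue in decreasing order and taking row products gives the invariant factors.

Invariant factors (smallest first, each dividing the next): (x - 4)^3.

Check: the last factor (x - 4)^3 is the minimal polynomial, and the product (x - 4)^3 is the characteristic polynomial.

(x - 4)^3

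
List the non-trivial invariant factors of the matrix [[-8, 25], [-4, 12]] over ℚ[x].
The Jordan structure of A has elementary divisors (x - 2)^2. Arranging the block sizes at each eigenvalue in decreasing order and taking row products gives the invariant factors.

Invariant factors (smallest first, each dividing the next): (x - 2)^2.

Check: the last factor (x - 2)^2 is the minimal polynomial, and the product (x - 2)^2 is the characteristic polynomial.

(x - 2)^2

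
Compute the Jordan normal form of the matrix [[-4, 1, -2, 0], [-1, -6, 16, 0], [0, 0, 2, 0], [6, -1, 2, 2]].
The characteristic polynomial is det(xI - A) = (x - 2)^2(x + 5)^2, so the eigenvalues are -5 (algebraic multiplicity 2), 2 (algebraic multiplicity 2).

For λ = -5: rank(A + 5I) = 3, rank((A + 5I)^2) = 2. The eigenspace has dimension 4 - 3 = 1, so there is 1 Jordan block; the rank sequence gives block sizes [2].

For λ = 2: rank(A - 2I) = 2. The eigenspace has dimension 4 - 2 = 2, so there are 2 Jordan blocks; the rank sequence gives block sizes [1, 1].

Assembling the blocks gives the Jordan form J above.

J = [[-5, 1, 0, 0], [0, -5, 0, 0], [0, 0, 2, 0], [0, 0, 0, 2]]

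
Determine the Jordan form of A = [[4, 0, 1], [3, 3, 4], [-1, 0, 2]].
J = [[3, 1, 0], [0, 3, 1], [0, 0, 3]]

The characteristic polynomial is det(xI - A) = (x - 3)^3, so the eigenvalues are 3 (algebraic multiplicity 3).

For λ = 3: rank(A - 3I) = 2, rank((A - 3I)^2) = 1, rank((A - 3I)^3) = 0. The eigenspace has dimension 3 - 2 = 1, so there is 1 Jordan block; the rank sequence gives block sizes [3].

Assembling the blocks gives the Jordan form J above.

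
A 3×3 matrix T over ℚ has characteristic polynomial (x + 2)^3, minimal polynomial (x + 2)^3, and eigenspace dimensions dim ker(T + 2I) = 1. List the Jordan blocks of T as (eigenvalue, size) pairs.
Jordan blocks: (-2, 3)

λ = -2: algebraic multiplicity 3 (exponent in χ_T), largest block size 3 (exponent in m_T), 1 block (geometric multiplicity). This forces block sizes [3].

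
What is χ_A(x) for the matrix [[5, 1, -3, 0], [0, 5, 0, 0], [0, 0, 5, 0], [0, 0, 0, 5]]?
xI - A = [[x - 5, -1, 3, 0], [0, x - 5, 0, 0], [0, 0, x - 5, 0], [0, 0, 0, x - 5]].

Expanding det(xI - A) along the first row:
det(xI - A) = + (x - 5)·det([[x - 5, 0, 0], [0, x - 5, 0], [0, 0, x - 5]]) - (-1)·det([[0, 0, 0], [0, x - 5, 0], [0, 0, x - 5]]) + (3)·det([[0, x - 5, 0], [0, 0, 0], [0, 0, x - 5]]) - (0)·det([[0, x - 5, 0], [0, 0, x - 5], [0, 0, 0]]).

Evaluating gives χ_A(x) = x^4 - 20x^3 + 150x^2 - 500x + 625 = (x - 5)^4.

χ_A(x) = (x - 5)^4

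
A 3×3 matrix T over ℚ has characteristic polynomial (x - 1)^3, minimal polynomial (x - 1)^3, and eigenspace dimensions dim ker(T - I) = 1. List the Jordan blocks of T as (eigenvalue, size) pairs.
λ = 1: algebraic multiplicity 3 (exponent in χ_T), largest block size 3 (exponent in m_T), 1 block (geometric multiplicity). This forces block sizes [3].

Jordan blocks: (1, 3)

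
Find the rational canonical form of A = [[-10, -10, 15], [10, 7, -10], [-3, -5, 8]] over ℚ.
R = [[0, 0, 5], [1, 0, -1], [0, 1, 5]]

The invariant factors of A (the non-unit diagonal entries of the Smith normal form of xI - A over ℚ[x]) are (x - 5)(x^2 + 1), each dividing the next. The characteristic polynomial is their product, (x - 5)(x^2 + 1).

The rational canonical form is the block-diagonal matrix of companion matrices C(f_i):
R = [[0, 0, 5], [1, 0, -1], [0, 1, 5]].

Note the characteristic polynomial does not split into linear factors over ℚ, so A has no Jordan form over ℚ; the rational canonical form exists over any field.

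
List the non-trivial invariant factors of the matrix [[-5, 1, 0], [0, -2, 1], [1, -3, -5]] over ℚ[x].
(x + 4)^3

The Jordan structure of A has elementary divisors (x + 4)^3. Arranging the block sizes at each eigenvalue in decreasing order and taking row products gives the invariant factors.

Invariant factors (smallest first, each dividing the next): (x + 4)^3.

Check: the last factor (x + 4)^3 is the minimal polynomial, and the product (x + 4)^3 is the characteristic polynomial.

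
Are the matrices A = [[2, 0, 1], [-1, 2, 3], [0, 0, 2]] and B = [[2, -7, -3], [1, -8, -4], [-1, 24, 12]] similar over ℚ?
Yes.

Two matrices over a field are similar if and only if they have the same invariant factors.

Both A and B have characteristic polynomial (x - 2)^3 and minimal polynomial (x - 2)^3. Computing further, both have invariant factors (x - 2)^3. Hence A and B are similar.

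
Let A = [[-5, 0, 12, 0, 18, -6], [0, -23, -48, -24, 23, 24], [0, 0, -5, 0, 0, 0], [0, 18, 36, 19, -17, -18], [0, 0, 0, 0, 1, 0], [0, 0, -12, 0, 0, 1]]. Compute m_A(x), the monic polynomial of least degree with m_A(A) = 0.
m_A(x) = (x - 1)^2(x + 5)

The characteristic polynomial factors as (x - 1)^3(x + 5)^3. The minimal polynomial is ∏(x - λ)^{k_λ} where k_λ is the size of the largest Jordan block at λ.

For λ = -5: rank(A + 5I) = 3, and the largest Jordan block has size 1 (the smallest k with rank((A + 5I)^k) = rank((A + 5I)^(k+1))).
For λ = 1: rank(A - I) = 4, and the largest Jordan block has size 2 (the smallest k with rank((A - I)^k) = rank((A - I)^(k+1))).

So m_A(x) = (x - 1)^2(x + 5).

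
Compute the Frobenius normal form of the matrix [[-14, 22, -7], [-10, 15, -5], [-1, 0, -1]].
The invariant factors of A (the non-unit diagonal entries of the Smith normal form of xI - A over ℚ[x]) are x^3 + 2x + 5, each dividing the next. The characteristic polynomial is their product, x^3 + 2x + 5.

The rational canonical form is the block-diagonal matrix of companion matrices C(f_i):
R = [[0, 0, -5], [1, 0, -2], [0, 1, 0]].

Note the characteristic polynomial does not split into linear factors over ℚ, so A has no Jordan form over ℚ; the rational canonical form exists over any field.

R = [[0, 0, -5], [1, 0, -2], [0, 1, 0]]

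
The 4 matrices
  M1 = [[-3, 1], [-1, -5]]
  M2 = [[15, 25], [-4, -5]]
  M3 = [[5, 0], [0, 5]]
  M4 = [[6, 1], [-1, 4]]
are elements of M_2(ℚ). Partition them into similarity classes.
3 classes: {M1}, {M2, M4}, {M3}

Characteristic polynomials: χ_{M1} = (x + 4)^2, χ_{M2} = (x - 5)^2, χ_{M3} = (x - 5)^2, χ_{M4} = (x - 5)^2.

{M1}: invariant factors (x + 4)^2.

{M2, M4}: invariant factors (x - 5)^2.

{M3}: invariant factors x - 5, x - 5.

Matrices are similar if and only if their invariant-factor lists agree; the partition into similarity classes is {M1}, {M2, M4}, {M3}.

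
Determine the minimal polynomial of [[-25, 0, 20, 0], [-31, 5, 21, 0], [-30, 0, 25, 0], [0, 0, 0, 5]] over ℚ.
m_A(x) = (x - 5)^2(x + 5)

The characteristic polynomial factors as (x - 5)^3(x + 5). The minimal polynomial is ∏(x - λ)^{k_λ} where k_λ is the size of the largest Jordan block at λ.

For λ = -5: rank(A + 5I) = 3, and the largest Jordan block has size 1 (the smallest k with rank((A + 5I)^k) = rank((A + 5I)^(k+1))).
For λ = 5: rank(A - 5I) = 2, and the largest Jordan block has size 2 (the smallest k with rank((A - 5I)^k) = rank((A - 5I)^(k+1))).

So m_A(x) = (x - 5)^2(x + 5).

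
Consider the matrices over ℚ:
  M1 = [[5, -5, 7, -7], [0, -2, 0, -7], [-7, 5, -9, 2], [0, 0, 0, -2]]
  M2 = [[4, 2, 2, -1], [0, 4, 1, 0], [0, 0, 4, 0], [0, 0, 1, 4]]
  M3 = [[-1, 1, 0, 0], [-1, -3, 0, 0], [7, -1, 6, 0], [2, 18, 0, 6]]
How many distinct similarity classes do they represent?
Characteristic polynomials: χ_{M1} = (x + 2)^4, χ_{M2} = (x - 4)^4, χ_{M3} = (x - 6)^2(x + 2)^2.

{M1}: invariant factors (x + 2)^2, (x + 2)^2.

{M2}: invariant factors x - 4, (x - 4)^3.

{M3}: invariant factors x - 6, (x - 6)(x + 2)^2.

Matrices are similar if and only if their invariant-factor lists agree; the partition into similarity classes is {M1}, {M2}, {M3}.

3 classes: {M1}, {M2}, {M3}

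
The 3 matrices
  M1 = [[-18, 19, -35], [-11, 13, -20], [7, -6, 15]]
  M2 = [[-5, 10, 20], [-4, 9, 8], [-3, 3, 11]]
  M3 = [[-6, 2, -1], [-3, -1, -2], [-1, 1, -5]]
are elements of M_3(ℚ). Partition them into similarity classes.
Characteristic polynomials: χ_{M1} = x(x - 5)^2, χ_{M2} = (x - 5)^3, χ_{M3} = (x + 4)^3.

{M1}: invariant factors x(x - 5)^2.

{M2}: invariant factors x - 5, (x - 5)^2.

{M3}: invariant factors (x + 4)^3.

Matrices are similar if and only if their invariant-factor lists agree; the partition into similarity classes is {M1}, {M2}, {M3}.

3 classes: {M1}, {M2}, {M3}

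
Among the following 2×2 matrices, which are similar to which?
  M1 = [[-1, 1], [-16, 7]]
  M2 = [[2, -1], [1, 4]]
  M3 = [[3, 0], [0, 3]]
2 classes: {M1, M2}, {M3}

Characteristic polynomials: χ_{M1} = (x - 3)^2, χ_{M2} = (x - 3)^2, χ_{M3} = (x - 3)^2.

{M1, M2}: invariant factors (x - 3)^2.

{M3}: invariant factors x - 3, x - 3.

Matrices are similar if and only if their invariant-factor lists agree; the partition into similarity classes is {M1, M2}, {M3}.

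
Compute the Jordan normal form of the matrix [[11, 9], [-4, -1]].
The characteristic polynomial is det(xI - A) = (x - 5)^2, so the eigenvalues are 5 (algebraic multiplicity 2).

For λ = 5: rank(A - 5I) = 1, rank((A - 5I)^2) = 0. The eigenspace has dimension 2 - 1 = 1, so there is 1 Jordan block; the rank sequence gives block sizes [2].

Assembling the blocks gives the Jordan form J above.

J = [[5, 1], [0, 5]]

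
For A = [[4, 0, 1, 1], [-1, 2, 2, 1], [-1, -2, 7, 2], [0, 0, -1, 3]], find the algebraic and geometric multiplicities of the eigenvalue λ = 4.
The characteristic polynomial is (x - 4)^4, so the factor x - 4 appears with exponent 4: the algebraic multiplicity is 4.

rank(A - 4I) = 2, so the eigenspace has dimension 4 - 2 = 2: the geometric multiplicity is 2.

Since 2 < 4, A is not diagonalizable.

algebraic multiplicity 4, geometric multiplicity 2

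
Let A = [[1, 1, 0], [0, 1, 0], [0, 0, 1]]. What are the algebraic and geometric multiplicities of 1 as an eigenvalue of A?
algebraic multiplicity 3, geometric multiplicity 2

The characteristic polynomial is (x - 1)^3, so the factor x - 1 appears with exponent 3: the algebraic multiplicity is 3.

rank(A - I) = 1, so the eigenspace has dimension 3 - 1 = 2: the geometric multiplicity is 2.

Since 2 < 3, A is not diagonalizable.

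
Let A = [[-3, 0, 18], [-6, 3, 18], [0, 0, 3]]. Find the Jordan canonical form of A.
J = [[-3, 0, 0], [0, 3, 0], [0, 0, 3]]

The characteristic polynomial is det(xI - A) = (x - 3)^2(x + 3), so the eigenvalues are -3 (algebraic multiplicity 1), 3 (algebraic multiplicity 2).

For λ = -3: algebraic multiplicity 1 gives one 1×1 block.

For λ = 3: rank(A - 3I) = 1. The eigenspace has dimension 3 - 1 = 2, so there are 2 Jordan blocks; the rank sequence gives block sizes [1, 1].

Assembling the blocks gives the Jordan form J above.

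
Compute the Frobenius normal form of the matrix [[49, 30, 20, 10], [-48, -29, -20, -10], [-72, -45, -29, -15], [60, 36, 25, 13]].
R = [[1, 0, 0, 0], [0, 0, 0, -8], [0, 1, 0, 6], [0, 0, 1, 3]]

The invariant factors of A (the non-unit diagonal entries of the Smith normal form of xI - A over ℚ[x]) are x - 1, (x - 4)(x - 1)(x + 2), each dividing the next. The characteristic polynomial is their product, (x - 4)(x - 1)^2(x + 2).

The rational canonical form is the block-diagonal matrix of companion matrices C(f_i):
R = [[1, 0, 0, 0], [0, 0, 0, -8], [0, 1, 0, 6], [0, 0, 1, 3]].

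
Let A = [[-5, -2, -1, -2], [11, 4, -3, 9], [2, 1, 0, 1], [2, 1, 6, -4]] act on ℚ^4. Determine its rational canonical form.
R = [[0, 0, 0, 0], [1, 0, 0, 0], [0, 1, 0, 0], [0, 0, 1, -5]]

The invariant factors of A (the non-unit diagonal entries of the Smith normal form of xI - A over ℚ[x]) are x^3(x + 5), each dividing the next. The characteristic polynomial is their product, x^3(x + 5).

The rational canonical form is the block-diagonal matrix of companion matrices C(f_i):
R = [[0, 0, 0, 0], [1, 0, 0, 0], [0, 1, 0, 0], [0, 0, 1, -5]].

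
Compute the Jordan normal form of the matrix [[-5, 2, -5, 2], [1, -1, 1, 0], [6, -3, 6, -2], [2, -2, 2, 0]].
J = [[0, 1, 0, 0], [0, 0, 1, 0], [0, 0, 0, 0], [0, 0, 0, 0]]

The characteristic polynomial is det(xI - A) = x^4, so the eigenvalues are 0 (algebraic multiplicity 4).

For λ = 0: rank(A) = 2, rank(A^2) = 1, rank(A^3) = 0. The eigenspace has dimension 4 - 2 = 2, so there are 2 Jordan blocks; the rank sequence gives block sizes [3, 1].

Assembling the blocks gives the Jordan form J above.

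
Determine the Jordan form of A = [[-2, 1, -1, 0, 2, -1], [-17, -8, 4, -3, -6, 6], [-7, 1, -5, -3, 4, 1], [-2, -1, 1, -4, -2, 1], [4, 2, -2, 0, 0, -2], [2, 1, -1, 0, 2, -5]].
J = [[-4, 1, 0, 0, 0, 0], [0, -4, 0, 0, 0, 0], [0, 0, -4, 1, 0, 0], [0, 0, 0, -4, 0, 0], [0, 0, 0, 0, -4, 0], [0, 0, 0, 0, 0, -4]]

The characteristic polynomial is det(xI - A) = (x + 4)^6, so the eigenvalues are -4 (algebraic multiplicity 6).

For λ = -4: rank(A + 4I) = 2, rank((A + 4I)^2) = 0. The eigenspace has dimension 6 - 2 = 4, so there are 4 Jordan blocks; the rank sequence gives block sizes [2, 2, 1, 1].

Assembling the blocks gives the Jordan form J above.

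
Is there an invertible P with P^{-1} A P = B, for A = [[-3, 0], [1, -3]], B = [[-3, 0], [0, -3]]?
Both have characteristic polynomial (x + 3)^2, but the minimal polynomial of A is (x + 3)^2 while the minimal polynomial of B is x + 3. The minimal polynomial is a similarity invariant, so A and B are not similar.

No.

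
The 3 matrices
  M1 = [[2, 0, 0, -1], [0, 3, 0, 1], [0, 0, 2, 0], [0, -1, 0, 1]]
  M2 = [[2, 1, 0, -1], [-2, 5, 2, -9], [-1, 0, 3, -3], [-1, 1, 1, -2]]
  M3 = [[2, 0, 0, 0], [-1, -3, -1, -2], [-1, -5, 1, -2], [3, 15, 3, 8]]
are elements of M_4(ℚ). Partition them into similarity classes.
2 classes: {M1, M2}, {M3}

Characteristic polynomials: χ_{M1} = (x - 2)^4, χ_{M2} = (x - 2)^4, χ_{M3} = (x - 2)^4.

{M1, M2}: invariant factors x - 2, (x - 2)^3.

{M3}: invariant factors x - 2, x - 2, (x - 2)^2.

Matrices are similar if and only if their invariant-factor lists agree; the partition into similarity classes is {M1, M2}, {M3}.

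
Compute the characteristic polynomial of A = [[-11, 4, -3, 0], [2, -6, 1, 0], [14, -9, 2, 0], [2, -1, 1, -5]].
xI - A = [[x + 11, -4, 3, 0], [-2, x + 6, -1, 0], [-14, 9, x - 2, 0], [-2, 1, -1, x + 5]].

Expanding det(xI - A) along the first row:
det(xI - A) = + (x + 11)·det([[x + 6, -1, 0], [9, x - 2, 0], [1, -1, x + 5]]) - (-4)·det([[-2, -1, 0], [-14, x - 2, 0], [-2, -1, x + 5]]) + (3)·det([[-2, x + 6, 0], [-14, 9, 0], [-2, 1, x + 5]]) - (0)·det([[-2, x + 6, -1], [-14, 9, x - 2], [-2, 1, -1]]).

Evaluating gives χ_A(x) = x^4 + 20x^3 + 150x^2 + 500x + 625 = (x + 5)^4.

χ_A(x) = (x + 5)^4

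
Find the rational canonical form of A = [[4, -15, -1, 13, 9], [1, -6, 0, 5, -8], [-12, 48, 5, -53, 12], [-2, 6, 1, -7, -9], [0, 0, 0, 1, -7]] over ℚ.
R = [[0, 3, 0, 0, 0], [1, -4, 0, 0, 0], [0, 0, 0, 0, 9], [0, 0, 1, 0, -9], [0, 0, 0, 1, -7]]

The invariant factors of A (the non-unit diagonal entries of the Smith normal form of xI - A over ℚ[x]) are x^2 + 4x - 3, (x + 3)(x^2 + 4x - 3), each dividing the next. The characteristic polynomial is their product, (x + 3)(x^2 + 4x - 3)^2.

The rational canonical form is the block-diagonal matrix of companion matrices C(f_i):
R = [[0, 3, 0, 0, 0], [1, -4, 0, 0, 0], [0, 0, 0, 0, 9], [0, 0, 1, 0, -9], [0, 0, 0, 1, -7]].

Note the characteristic polynomial does not split into linear factors over ℚ, so A has no Jordan form over ℚ; the rational canonical form exists over any field.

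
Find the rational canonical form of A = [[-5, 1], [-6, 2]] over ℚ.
R = [[0, 4], [1, -3]]

The invariant factors of A (the non-unit diagonal entries of the Smith normal form of xI - A over ℚ[x]) are (x - 1)(x + 4), each dividing the next. The characteristic polynomial is their product, (x - 1)(x + 4).

The rational canonical form is the block-diagonal matrix of companion matrices C(f_i):
R = [[0, 4], [1, -3]].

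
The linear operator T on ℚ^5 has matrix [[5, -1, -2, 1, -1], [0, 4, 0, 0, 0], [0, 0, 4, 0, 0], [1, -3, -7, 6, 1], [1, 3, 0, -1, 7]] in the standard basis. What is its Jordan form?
J = [[4, 0, 0, 0, 0], [0, 4, 0, 0, 0], [0, 0, 6, 1, 0], [0, 0, 0, 6, 1], [0, 0, 0, 0, 6]]

The characteristic polynomial is det(xI - A) = (x - 6)^3(x - 4)^2, so the eigenvalues are 4 (algebraic multiplicity 2), 6 (algebraic multiplicity 3).

For λ = 4: rank(A - 4I) = 3. The eigenspace has dimension 5 - 3 = 2, so there are 2 Jordan blocks; the rank sequence gives block sizes [1, 1].

For λ = 6: rank(A - 6I) = 4, rank((A - 6I)^2) = 3, rank((A - 6I)^3) = 2. The eigenspace has dimension 5 - 4 = 1, so there is 1 Jordan block; the rank sequence gives block sizes [3].

Assembling the blocks gives the Jordan form J above.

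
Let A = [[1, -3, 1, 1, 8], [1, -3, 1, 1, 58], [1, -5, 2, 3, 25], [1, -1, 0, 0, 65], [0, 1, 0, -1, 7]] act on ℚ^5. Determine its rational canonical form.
The invariant factors of A (the non-unit diagonal entries of the Smith normal form of xI - A over ℚ[x]) are (x - 5)(x - 2)(x^3 - 3x + 5), each dividing the next. The characteristic polynomial is their product, (x - 5)(x - 2)(x^3 - 3x + 5).

The rational canonical form is the block-diagonal matrix of companion matrices C(f_i):
R = [[0, 0, 0, 0, -50], [1, 0, 0, 0, 65], [0, 1, 0, 0, -26], [0, 0, 1, 0, -7], [0, 0, 0, 1, 7]].

Note the characteristic polynomial does not split into linear factors over ℚ, so A has no Jordan form over ℚ; the rational canonical form exists over any field.

R = [[0, 0, 0, 0, -50], [1, 0, 0, 0, 65], [0, 1, 0, 0, -26], [0, 0, 1, 0, -7], [0, 0, 0, 1, 7]]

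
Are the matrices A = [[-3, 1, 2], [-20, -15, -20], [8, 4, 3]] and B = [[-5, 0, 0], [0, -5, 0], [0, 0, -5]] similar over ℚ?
Both have characteristic polynomial (x + 5)^3, but the minimal polynomial of A is (x + 5)^2 while the minimal polynomial of B is x + 5. The minimal polynomial is a similarity invariant, so A and B are not similar.

No.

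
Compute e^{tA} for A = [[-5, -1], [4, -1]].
A has Jordan form J = [[-3, 1], [0, -3]] with A = PJP^{-1}, so e^{tA} = P e^{tJ} P^{-1}.

For a Jordan block J_k(λ), e^{tJ_k(λ)} = e^{λt} · (I + tN + t^2 N^2/2! + ... + t^{k-1} N^{k-1}/(k-1)!) where N is the nilpotent superdiagonal part.

Assembling the blocks and conjugating back gives the entries of e^{tA} as shown above.

e^{tA} = [[(1 - 2*t)*e^{-3*t}, -t*e^{-3*t}], [4*t*e^{-3*t}, (2*t + 1)*e^{-3*t}]]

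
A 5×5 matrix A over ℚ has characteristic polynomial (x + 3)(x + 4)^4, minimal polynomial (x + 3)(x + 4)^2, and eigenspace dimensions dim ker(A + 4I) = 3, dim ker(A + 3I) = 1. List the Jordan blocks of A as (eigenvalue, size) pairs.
Jordan blocks: (-4, 2), (-4, 1), (-4, 1), (-3, 1)

λ = -4: algebraic multiplicity 4 (exponent in χ_A), largest block size 2 (exponent in m_A), 3 blocks (geometric multiplicity). These force block sizes [2, 1, 1].
λ = -3: algebraic multiplicity 1 (exponent in χ_A), largest block size 1 (exponent in m_A), 1 block (geometric multiplicity). This forces block sizes [1].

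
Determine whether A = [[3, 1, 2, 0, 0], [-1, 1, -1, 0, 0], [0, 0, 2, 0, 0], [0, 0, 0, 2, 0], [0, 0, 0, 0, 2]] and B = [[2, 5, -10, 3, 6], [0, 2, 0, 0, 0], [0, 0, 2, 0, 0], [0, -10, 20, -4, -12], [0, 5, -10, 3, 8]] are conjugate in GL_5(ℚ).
No.

Both have characteristic polynomial (x - 2)^5, but the minimal polynomial of A is (x - 2)^3 while the minimal polynomial of B is (x - 2)^2. The minimal polynomial is a similarity invariant, so A and B are not similar.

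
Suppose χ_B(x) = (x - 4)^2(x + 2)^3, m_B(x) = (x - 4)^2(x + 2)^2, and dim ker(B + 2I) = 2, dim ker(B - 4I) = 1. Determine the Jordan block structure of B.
Jordan blocks: (-2, 2), (-2, 1), (4, 2)

λ = -2: algebraic multiplicity 3 (exponent in χ_B), largest block size 2 (exponent in m_B), 2 blocks (geometric multiplicity). These force block sizes [2, 1].
λ = 4: algebraic multiplicity 2 (exponent in χ_B), largest block size 2 (exponent in m_B), 1 block (geometric multiplicity). This forces block sizes [2].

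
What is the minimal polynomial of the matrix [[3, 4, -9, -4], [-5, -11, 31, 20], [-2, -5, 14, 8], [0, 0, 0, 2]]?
m_A(x) = (x - 2)^3

The characteristic polynomial factors as (x - 2)^4. The minimal polynomial is ∏(x - λ)^{k_λ} where k_λ is the size of the largest Jordan block at λ.

For λ = 2: rank(A - 2I) = 2, and the largest Jordan block has size 3 (the smallest k with rank((A - 2I)^k) = rank((A - 2I)^(k+1))).

So m_A(x) = (x - 2)^3.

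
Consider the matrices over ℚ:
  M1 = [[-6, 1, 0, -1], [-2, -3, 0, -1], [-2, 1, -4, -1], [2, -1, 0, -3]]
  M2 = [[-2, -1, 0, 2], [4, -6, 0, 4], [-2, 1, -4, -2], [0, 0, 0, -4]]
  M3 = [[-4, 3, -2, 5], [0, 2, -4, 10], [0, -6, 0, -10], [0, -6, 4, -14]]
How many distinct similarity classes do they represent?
Characteristic polynomials: χ_{M1} = (x + 4)^4, χ_{M2} = (x + 4)^4, χ_{M3} = (x + 4)^4.

{M1, M2, M3}: invariant factors x + 4, x + 4, (x + 4)^2.

Matrices are similar if and only if their invariant-factor lists agree; the partition into similarity classes is {M1, M2, M3}.

1 class: {M1, M2, M3}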